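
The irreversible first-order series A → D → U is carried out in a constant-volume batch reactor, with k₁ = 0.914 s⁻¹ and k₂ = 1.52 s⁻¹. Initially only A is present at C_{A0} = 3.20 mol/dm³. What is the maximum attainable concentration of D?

At the optimum, C_{D,max}/C_{A0} = (k₁/k₂)^[k₂/(k₂−k₁)].
= (0.914/1.52)^(1.52/(1.52−0.914)) = (0.6013)^(2.508) = 0.2792.
C_{D,max} = 0.2792×3.20 = 0.893 mol/dm³.

0.893 mol/dm³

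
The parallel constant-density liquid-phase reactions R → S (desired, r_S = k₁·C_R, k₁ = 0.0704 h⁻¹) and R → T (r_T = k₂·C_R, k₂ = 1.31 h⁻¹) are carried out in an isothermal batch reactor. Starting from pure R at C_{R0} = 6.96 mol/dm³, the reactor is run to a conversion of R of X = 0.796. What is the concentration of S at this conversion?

C_R = C_{R0}(1−X) = 1.420 mol/dm³.
Both paths are first order in R, so the instantaneous fraction to S is constant: dC_S/d(−C_R) = k₁/(k₁+k₂) = 0.05100.
C_S = 0.05100·(C_{R0}−C_R) = 0.05100×5.540 = 0.283 mol/dm³.

0.283 mol/dm³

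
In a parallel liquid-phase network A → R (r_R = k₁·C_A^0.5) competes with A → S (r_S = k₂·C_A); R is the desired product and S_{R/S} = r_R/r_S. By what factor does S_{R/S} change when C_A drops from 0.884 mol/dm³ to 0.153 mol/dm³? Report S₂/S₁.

S_{R/S} = (k₁/k₂)·C_A^-0.5, so S₂/S₁ = (C_{A,2}/C_{A,1})^-0.5.
= (0.153/0.884)^(-0.5) = (0.1731)^(-0.5) = 2.40.
Selectivity toward R rises as C_A falls — low-concentration operation is favoured.

2.40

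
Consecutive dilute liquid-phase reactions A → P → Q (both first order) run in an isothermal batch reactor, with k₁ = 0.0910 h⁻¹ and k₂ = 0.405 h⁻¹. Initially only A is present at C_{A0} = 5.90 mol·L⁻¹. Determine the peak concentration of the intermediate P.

0.860 mol·L⁻¹

For a first-order series the maximum intermediate yield is C_{P,max}/C_{A0} = (k₁/k₂)^[k₂/(k₂−k₁)].
= (0.0910/0.405)^(0.405/(0.405−0.0910)) = (0.2247)^(1.290) = 0.1458.
C_{P,max} = 0.1458×5.90 = 0.860 mol·L⁻¹.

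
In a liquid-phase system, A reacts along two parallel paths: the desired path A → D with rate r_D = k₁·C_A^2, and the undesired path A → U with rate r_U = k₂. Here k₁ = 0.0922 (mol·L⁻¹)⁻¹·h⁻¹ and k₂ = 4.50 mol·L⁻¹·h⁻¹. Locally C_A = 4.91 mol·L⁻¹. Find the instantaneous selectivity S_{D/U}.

0.494

S_{D/U} = r_D/r_U = (k₁·C_A^2)/(k₂) = (k₁/k₂)·C_A^2.
= (0.0922×4.910^2) / (4.50) = 2.223/4.500 = 0.494.
Since the desired path is higher order in A, keeping C_A high (PFR or concentrated feed) favours D.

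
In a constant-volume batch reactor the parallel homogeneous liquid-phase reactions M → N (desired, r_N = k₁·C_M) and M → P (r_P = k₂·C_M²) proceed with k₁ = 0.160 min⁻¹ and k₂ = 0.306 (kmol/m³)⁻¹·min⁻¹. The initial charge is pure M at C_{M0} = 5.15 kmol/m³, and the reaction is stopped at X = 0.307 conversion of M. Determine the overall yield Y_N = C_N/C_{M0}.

C_M = C_{M0}(1−X) = 3.569 kmol/m³.
Along a PFR/batch, dC_N/dC_M = −r_N/(r_N+r_P) = −k₁/(k₁+k₂·C_M).
Integrating from C_{M0} to C_M: C_N = (0.160/0.306)·ln[(0.160+0.306·5.15)/(0.160+0.306·3.57)] = 0.5229·ln(1.736/1.252) = 0.1708 kmol/m³.
Y_N = C_N/C_{M0} = 0.1708/5.15 = 0.0332.

0.0332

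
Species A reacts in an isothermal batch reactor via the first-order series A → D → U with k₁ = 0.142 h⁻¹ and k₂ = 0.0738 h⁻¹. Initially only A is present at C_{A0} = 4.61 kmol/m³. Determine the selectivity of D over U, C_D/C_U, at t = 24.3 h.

For first-order series with pure A initially, C_D(t) = k₁C_{A0}/(k₂−k₁)·(e^(−k₁t) − e^(−k₂t)).
e^(−k₁t) = e^(−0.142×24.3) = e^(−3.451) = 0.03173; e^(−k₂t) = e^(−1.793) = 0.1664.
C_D = 0.142×4.61/(0.0738−0.142) × (0.03173−0.1664) = (-9.599)×(-0.1347) = 1.293 kmol/m³.
C_A = C_{A0}e^(−k₁t) = 0.1463 kmol/m³, so C_U = C_{A0}−C_A−C_D = 3.171 kmol/m³; C_D/C_U = 0.408.

0.408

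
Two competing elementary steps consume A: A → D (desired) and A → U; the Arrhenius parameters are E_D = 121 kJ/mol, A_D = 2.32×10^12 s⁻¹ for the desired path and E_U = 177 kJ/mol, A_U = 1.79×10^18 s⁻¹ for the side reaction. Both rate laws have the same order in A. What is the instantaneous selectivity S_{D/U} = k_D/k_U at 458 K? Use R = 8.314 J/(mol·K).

3.16

With equal orders, S_{D/U} = k_D/k_U = (A_D/A_U)·exp[(E_U−E_D)/(RT)].
(E_U−E_D)/(RT) = (177−121)×10³/(8.314×458) = 56000/3808 = 14.71.
k_D/k_U = (2.32×10^12/1.79×10^18)·exp(14.71) = 1.296×10^-6 × 2.438×10^6 = 3.16.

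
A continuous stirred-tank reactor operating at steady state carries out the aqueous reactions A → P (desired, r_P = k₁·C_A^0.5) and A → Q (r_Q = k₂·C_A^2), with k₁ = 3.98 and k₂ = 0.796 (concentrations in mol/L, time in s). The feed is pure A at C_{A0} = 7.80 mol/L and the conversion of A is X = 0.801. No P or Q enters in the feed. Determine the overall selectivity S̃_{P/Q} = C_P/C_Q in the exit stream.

2.59

Exit C_A = C_{A0}(1−X) = 7.80×0.199 = 1.552 mol/L.
Rates in a CSTR are evaluated at the outlet concentration: r_P = 3.98×1.552^0.5 = 4.959, r_Q = 0.796×1.552^2 = 1.918.
Overall selectivity = C_P/C_Q = r_Pτ/(r_Qτ) = r_P/r_Q = 2.59.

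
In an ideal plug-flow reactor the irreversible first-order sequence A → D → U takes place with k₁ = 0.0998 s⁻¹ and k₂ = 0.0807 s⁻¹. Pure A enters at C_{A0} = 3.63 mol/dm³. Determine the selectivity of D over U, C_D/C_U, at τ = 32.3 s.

The intermediate concentration in a first-order A→B→C sequence is C_D = k₁C_{A0}(e^(−k₁τ) − e^(−k₂τ))/(k₂−k₁).
e^(−k₁τ) = e^(−0.0998×32.3) = e^(−3.224) = 0.03981; e^(−k₂τ) = e^(−2.607) = 0.07378.
C_D = 0.0998×3.63/(0.0807−0.0998) × (0.03981−0.07378) = (-18.97)×(-0.03397) = 0.6443 mol/dm³.
C_A = C_{A0}e^(−k₁τ) = 0.1445 mol/dm³, so C_U = C_{A0}−C_A−C_D = 2.841 mol/dm³; C_D/C_U = 0.227.

0.227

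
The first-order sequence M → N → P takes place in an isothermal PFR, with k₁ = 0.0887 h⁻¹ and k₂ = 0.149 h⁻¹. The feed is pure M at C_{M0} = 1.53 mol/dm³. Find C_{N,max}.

At the optimum, C_{N,max}/C_{M0} = (k₁/k₂)^[k₂/(k₂−k₁)].
= (0.0887/0.149)^(0.149/(0.149−0.0887)) = (0.5953)^(2.471) = 0.2776.
C_{N,max} = 0.2776×1.53 = 0.425 mol/dm³.

0.425 mol/dm³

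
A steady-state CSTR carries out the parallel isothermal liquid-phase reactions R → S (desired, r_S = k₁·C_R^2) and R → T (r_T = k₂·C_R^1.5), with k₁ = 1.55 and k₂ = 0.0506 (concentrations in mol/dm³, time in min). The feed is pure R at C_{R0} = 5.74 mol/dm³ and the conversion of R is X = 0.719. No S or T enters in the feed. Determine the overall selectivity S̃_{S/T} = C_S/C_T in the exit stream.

Exit C_R = C_{R0}(1−X) = 5.74×0.281 = 1.613 mol/dm³.
A CSTR operates uniformly at the exit composition, giving r_S = 4.032 and r_T = 0.1037 (each k·C_R^n at C_R = 1.613).
Overall selectivity = C_S/C_T = r_Sτ/(r_Tτ) = r_S/r_T = 38.9.

38.9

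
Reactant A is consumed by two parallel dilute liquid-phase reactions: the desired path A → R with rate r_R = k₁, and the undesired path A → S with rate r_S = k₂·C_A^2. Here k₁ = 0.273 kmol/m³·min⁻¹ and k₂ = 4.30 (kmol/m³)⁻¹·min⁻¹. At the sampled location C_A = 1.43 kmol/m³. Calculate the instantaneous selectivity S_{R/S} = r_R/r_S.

S_{R/S} = r_R/r_S = (k₁)/(k₂·C_A^2) = (k₁/k₂)·C_A^-2.
= (0.273) / (4.30×1.430^2) = 0.2730/8.793 = 0.0310.

0.0310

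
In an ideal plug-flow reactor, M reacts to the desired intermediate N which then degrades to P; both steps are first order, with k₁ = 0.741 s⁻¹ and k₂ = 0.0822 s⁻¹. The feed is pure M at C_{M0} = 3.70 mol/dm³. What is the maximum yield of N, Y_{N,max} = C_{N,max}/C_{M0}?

At the optimum, C_{N,max}/C_{M0} = (k₁/k₂)^[k₂/(k₂−k₁)].
= (0.741/0.0822)^(0.0822/(0.0822−0.741)) = (9.015)^(-0.1248) = 0.7601.

0.760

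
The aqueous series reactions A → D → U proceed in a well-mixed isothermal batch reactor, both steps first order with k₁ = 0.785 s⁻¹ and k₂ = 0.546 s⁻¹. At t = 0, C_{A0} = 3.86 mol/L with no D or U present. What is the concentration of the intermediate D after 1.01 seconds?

1.57 mol/L

The intermediate concentration in a first-order A→B→C sequence is C_D = k₁C_{A0}(e^(−k₁t) − e^(−k₂t))/(k₂−k₁).
e^(−k₁t) = e^(−0.785×1.01) = e^(−0.7929) = 0.4526; e^(−k₂t) = e^(−0.5515) = 0.5761.
C_D = 0.785×3.86/(0.546−0.785) × (0.4526−0.5761) = (-12.68)×(-0.1236) = 1.566 mol/L.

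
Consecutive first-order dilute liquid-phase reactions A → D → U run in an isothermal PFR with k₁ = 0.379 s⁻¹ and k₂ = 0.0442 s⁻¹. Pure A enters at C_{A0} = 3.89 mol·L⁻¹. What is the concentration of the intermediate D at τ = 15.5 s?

2.21 mol·L⁻¹

The intermediate concentration in a first-order A→B→C sequence is C_D = k₁C_{A0}(e^(−k₁τ) − e^(−k₂τ))/(k₂−k₁).
e^(−k₁τ) = e^(−0.379×15.5) = e^(−5.875) = 0.002810; e^(−k₂τ) = e^(−0.6851) = 0.5040.
C_D = 0.379×3.89/(0.0442−0.379) × (0.002810−0.5040) = (-4.404)×(-0.5012) = 2.207 mol·L⁻¹.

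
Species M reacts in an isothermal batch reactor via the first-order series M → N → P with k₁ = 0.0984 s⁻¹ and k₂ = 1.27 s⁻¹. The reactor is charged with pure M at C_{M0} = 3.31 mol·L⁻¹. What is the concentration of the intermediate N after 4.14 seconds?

For first-order series with pure M initially, C_N(t) = k₁C_{M0}/(k₂−k₁)·(e^(−k₁t) − e^(−k₂t)).
e^(−k₁t) = e^(−0.0984×4.14) = e^(−0.4074) = 0.6654; e^(−k₂t) = e^(−5.258) = 0.005207.
C_N = 0.0984×3.31/(1.27−0.0984) × (0.6654−0.005207) = 0.2780×0.6602 = 0.1835 mol·L⁻¹.

0.184 mol·L⁻¹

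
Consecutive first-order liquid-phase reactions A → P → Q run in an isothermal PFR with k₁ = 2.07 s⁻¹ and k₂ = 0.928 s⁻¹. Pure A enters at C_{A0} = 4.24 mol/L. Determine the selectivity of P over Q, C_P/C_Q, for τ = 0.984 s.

1.30

For first-order series with pure A initially, C_P(τ) = k₁C_{A0}/(k₂−k₁)·(e^(−k₁τ) − e^(−k₂τ)).
e^(−k₁τ) = e^(−2.07×0.984) = e^(−2.037) = 0.1304; e^(−k₂τ) = e^(−0.9132) = 0.4013.
C_P = 2.07×4.24/(0.928−2.07) × (0.1304−0.4013) = (-7.685)×(-0.2708) = 2.081 mol/L.
C_A = C_{A0}e^(−k₁τ) = 0.5530 mol/L, so C_Q = C_{A0}−C_A−C_P = 1.606 mol/L; C_P/C_Q = 1.30.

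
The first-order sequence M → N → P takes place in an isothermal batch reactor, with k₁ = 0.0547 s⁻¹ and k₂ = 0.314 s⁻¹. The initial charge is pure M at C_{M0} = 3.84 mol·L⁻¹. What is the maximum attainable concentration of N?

For a first-order series the maximum intermediate yield is C_{N,max}/C_{M0} = (k₁/k₂)^[k₂/(k₂−k₁)].
= (0.0547/0.314)^(0.314/(0.314−0.0547)) = (0.1742)^(1.211) = 0.1205.
C_{N,max} = 0.1205×3.84 = 0.463 mol·L⁻¹.

0.463 mol·L⁻¹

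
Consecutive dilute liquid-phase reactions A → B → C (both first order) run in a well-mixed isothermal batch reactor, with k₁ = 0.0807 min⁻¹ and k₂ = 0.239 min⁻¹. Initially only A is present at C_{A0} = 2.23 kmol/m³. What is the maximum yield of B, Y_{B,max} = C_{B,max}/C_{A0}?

0.194

At the optimum, C_{B,max}/C_{A0} = (k₁/k₂)^[k₂/(k₂−k₁)].
= (0.0807/0.239)^(0.239/(0.239−0.0807)) = (0.3377)^(1.510) = 0.1941.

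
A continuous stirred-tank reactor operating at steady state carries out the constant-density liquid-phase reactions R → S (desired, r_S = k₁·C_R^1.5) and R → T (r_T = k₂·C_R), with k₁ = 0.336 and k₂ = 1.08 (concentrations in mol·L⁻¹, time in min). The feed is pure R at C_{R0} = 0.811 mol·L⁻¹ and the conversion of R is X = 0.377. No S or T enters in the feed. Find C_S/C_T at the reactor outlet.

0.221

Exit C_R = C_{R0}(1−X) = 0.811×0.623 = 0.5053 mol·L⁻¹.
Rates in a CSTR are evaluated at the outlet concentration: r_S = 0.336×0.5053^1.5 = 0.1207, r_T = 1.08×0.5053 = 0.5457.
Overall selectivity = C_S/C_T = r_Sτ/(r_Tτ) = r_S/r_T = 0.221.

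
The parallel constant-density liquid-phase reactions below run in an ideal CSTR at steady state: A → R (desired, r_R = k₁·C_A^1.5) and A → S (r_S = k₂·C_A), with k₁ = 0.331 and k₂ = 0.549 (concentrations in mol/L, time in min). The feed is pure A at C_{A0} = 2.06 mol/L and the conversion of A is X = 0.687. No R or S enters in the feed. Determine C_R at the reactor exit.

Exit C_A = C_{A0}(1−X) = 2.06×0.313 = 0.6448 mol/L.
A CSTR operates uniformly at the exit composition, giving r_R = 0.1714 and r_S = 0.3540 (each k·C_A^n at C_A = 0.6448).
Fraction of consumed A going to R: r_R/(r_R+r_S) = 0.3262.
C_R = 0.3262·C_{A0}·X = 0.3262×2.06×0.687 = 0.462 mol/L.

0.462 mol/L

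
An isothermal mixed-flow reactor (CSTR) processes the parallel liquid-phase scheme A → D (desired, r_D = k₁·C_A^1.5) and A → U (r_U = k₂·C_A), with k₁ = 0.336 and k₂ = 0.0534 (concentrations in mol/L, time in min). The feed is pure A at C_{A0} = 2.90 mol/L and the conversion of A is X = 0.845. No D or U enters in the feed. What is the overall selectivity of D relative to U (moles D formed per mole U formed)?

4.22

Exit C_A = C_{A0}(1−X) = 2.90×0.155 = 0.4495 mol/L.
A CSTR operates uniformly at the exit composition, giving r_D = 0.1013 and r_U = 0.02400 (each k·C_A^n at C_A = 0.4495).
Overall selectivity = C_D/C_U = r_Dτ/(r_Uτ) = r_D/r_U = 4.22.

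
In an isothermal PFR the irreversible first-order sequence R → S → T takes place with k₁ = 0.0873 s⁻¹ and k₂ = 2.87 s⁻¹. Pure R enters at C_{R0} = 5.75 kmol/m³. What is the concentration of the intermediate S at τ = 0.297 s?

0.0989 kmol/m³

The intermediate concentration in a first-order A→B→C sequence is C_S = k₁C_{R0}(e^(−k₁τ) − e^(−k₂τ))/(k₂−k₁).
e^(−k₁τ) = e^(−0.0873×0.297) = e^(−0.02593) = 0.9744; e^(−k₂τ) = e^(−0.8524) = 0.4264.
C_S = 0.0873×5.75/(2.87−0.0873) × (0.9744−0.4264) = 0.1804×0.5480 = 0.09886 kmol/m³.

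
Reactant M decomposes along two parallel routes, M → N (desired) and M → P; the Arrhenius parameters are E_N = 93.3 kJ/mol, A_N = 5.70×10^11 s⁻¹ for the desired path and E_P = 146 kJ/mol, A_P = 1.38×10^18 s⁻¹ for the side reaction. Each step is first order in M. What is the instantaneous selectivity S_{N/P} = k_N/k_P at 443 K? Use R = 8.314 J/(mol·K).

0.676

With equal orders, S_{N/P} = k_N/k_P = (A_N/A_P)·exp[(E_P−E_N)/(RT)].
(E_P−E_N)/(RT) = (146−93.3)×10³/(8.314×443) = 52700/3683 = 14.31.
k_N/k_P = (5.70×10^11/1.38×10^18)·exp(14.31) = 4.130×10^-7 × 1.637×10^6 = 0.676.
Since E_N < E_P, lowering the temperature improves selectivity toward N.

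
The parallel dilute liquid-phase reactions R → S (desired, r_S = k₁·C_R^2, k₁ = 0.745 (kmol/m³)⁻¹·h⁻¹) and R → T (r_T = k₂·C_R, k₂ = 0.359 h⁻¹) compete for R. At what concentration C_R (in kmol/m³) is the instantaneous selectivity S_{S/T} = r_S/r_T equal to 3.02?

S_{S/T} = (k₁/k₂)·C_R ⇒ C_R = S·k₂/k₁.
= 3.02×0.359/0.745 = 1.46 kmol/m³.

1.46 kmol/m³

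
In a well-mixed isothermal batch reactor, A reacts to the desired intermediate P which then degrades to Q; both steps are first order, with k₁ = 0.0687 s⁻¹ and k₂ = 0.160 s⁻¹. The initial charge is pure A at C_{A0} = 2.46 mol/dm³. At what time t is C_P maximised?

9.26 s

Setting dC_P/dt = 0 gives t_opt = ln(k₂/k₁)/(k₂−k₁).
= ln(0.160/0.0687)/(0.160−0.0687) = ln(2.329)/0.09130 = 0.8454/0.09130 = 9.26 s.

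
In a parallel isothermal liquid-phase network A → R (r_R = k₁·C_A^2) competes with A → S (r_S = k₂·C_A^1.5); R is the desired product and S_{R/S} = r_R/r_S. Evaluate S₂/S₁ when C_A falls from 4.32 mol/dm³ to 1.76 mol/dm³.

0.638

S_{R/S} = (k₁/k₂)·C_A^0.5, so S₂/S₁ = (C_{A,2}/C_{A,1})^0.5.
= (1.76/4.32)^0.5 = (0.4074)^0.5 = 0.638.
Selectivity toward R falls as C_A falls — high-concentration operation is favoured.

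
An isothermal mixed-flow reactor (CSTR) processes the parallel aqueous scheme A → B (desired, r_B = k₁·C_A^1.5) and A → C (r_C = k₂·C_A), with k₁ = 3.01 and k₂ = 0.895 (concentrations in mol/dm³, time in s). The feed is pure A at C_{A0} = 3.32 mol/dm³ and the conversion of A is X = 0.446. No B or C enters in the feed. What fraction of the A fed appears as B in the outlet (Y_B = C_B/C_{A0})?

Exit C_A = C_{A0}(1−X) = 3.32×0.554 = 1.839 mol/dm³.
A CSTR operates uniformly at the exit composition, giving r_B = 7.508 and r_C = 1.646 (each k·C_A^n at C_A = 1.839).
Fraction of consumed A going to B: r_B/(r_B+r_C) = 0.8202.
C_B = 0.8202·C_{A0}·X = 0.8202×3.32×0.446 = 1.21 mol/dm³; Y_B = C_B/C_{A0} = 0.366.

0.366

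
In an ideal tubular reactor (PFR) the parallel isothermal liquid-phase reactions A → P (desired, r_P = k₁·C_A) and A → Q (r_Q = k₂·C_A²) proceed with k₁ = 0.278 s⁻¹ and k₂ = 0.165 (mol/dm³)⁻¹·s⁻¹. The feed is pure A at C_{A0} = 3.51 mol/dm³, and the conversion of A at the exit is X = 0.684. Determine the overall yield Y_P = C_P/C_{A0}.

0.298

C_A = C_{A0}(1−X) = 1.109 mol/dm³.
Along a PFR/batch, dC_P/dC_A = −r_P/(r_P+r_Q) = −k₁/(k₁+k₂·C_A).
Integrating from C_{A0} to C_A: C_P = (0.278/0.165)·ln[(0.278+0.165·3.51)/(0.278+0.165·1.11)] = 1.685·ln(0.8571/0.4610) = 1.045 mol/dm³.
Y_P = C_P/C_{A0} = 1.045/3.51 = 0.298.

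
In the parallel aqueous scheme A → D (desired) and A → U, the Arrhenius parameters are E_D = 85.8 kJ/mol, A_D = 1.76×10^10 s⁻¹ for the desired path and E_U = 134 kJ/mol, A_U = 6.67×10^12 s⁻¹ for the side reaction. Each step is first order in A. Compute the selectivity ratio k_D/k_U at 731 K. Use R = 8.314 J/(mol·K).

7.34

Since both paths have the same order in A, the concentration cancels and S_{D/U} = k_D/k_U = (A_D/A_U)·exp[(E_U−E_D)/(RT)].
(E_U−E_D)/(RT) = (134−85.8)×10³/(8.314×731) = 48200/6078 = 7.931.
k_D/k_U = (1.76×10^10/6.67×10^12)·exp(7.931) = 0.002639 × 2782 = 7.34.
Since E_D < E_U, lowering the temperature improves selectivity toward D.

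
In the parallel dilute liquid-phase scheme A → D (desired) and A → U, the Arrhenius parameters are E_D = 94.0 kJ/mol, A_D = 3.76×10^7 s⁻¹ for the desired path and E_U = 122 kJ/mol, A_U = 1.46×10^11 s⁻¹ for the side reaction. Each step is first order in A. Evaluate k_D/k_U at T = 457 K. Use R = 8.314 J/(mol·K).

0.409

Since both paths have the same order in A, the concentration cancels and S_{D/U} = k_D/k_U = (A_D/A_U)·exp[(E_U−E_D)/(RT)].
(E_U−E_D)/(RT) = (122−94.0)×10³/(8.314×457) = 28000/3799 = 7.369.
k_D/k_U = (3.76×10^7/1.46×10^11)·exp(7.369) = 2.575×10^-4 × 1587 = 0.409.
Since E_D < E_U, lowering the temperature improves selectivity toward D.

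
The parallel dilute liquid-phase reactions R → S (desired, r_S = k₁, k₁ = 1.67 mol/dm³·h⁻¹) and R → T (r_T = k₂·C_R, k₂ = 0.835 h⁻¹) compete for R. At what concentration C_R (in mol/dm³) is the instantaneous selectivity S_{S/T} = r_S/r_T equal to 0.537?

S_{S/T} = (k₁/k₂)·C_R⁻¹ ⇒ C_R = (S·k₂/k₁)^(-1).
= (0.537×0.835/1.67)^(-1) = (0.2685)^(-1) = 3.72 mol/dm³.

3.72 mol/dm³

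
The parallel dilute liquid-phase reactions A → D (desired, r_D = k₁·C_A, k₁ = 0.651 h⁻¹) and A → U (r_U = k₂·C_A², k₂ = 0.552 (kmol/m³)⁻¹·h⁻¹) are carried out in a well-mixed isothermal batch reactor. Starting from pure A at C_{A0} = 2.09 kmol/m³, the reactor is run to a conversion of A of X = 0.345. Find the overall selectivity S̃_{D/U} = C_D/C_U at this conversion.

0.688

C_A = C_{A0}(1−X) = 1.369 kmol/m³.
Along a PFR/batch, dC_D/dC_A = −r_D/(r_D+r_U) = −k₁/(k₁+k₂·C_A).
Integrating from C_{A0} to C_A: C_D = (0.651/0.552)·ln[(0.651+0.552·2.09)/(0.651+0.552·1.37)] = 1.179·ln(1.805/1.407) = 0.2939 kmol/m³.
C_U = (C_{A0}−C_A)−C_D = 0.4272 kmol/m³; S̃_{D/U} = 0.2939/0.4272 = 0.688.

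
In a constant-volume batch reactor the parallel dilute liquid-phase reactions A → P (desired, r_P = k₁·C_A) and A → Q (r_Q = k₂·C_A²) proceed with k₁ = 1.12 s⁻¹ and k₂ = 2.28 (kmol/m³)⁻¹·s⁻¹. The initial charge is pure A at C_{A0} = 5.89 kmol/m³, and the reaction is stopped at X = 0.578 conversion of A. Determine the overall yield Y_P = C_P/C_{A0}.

C_A = C_{A0}(1−X) = 2.486 kmol/m³.
Along a PFR/batch, dC_P/dC_A = −r_P/(r_P+r_Q) = −k₁/(k₁+k₂·C_A).
Integrating from C_{A0} to C_A: C_P = (1.12/2.28)·ln[(1.12+2.28·5.89)/(1.12+2.28·2.49)] = 0.4912·ln(14.55/6.787) = 0.3746 kmol/m³.
Y_P = C_P/C_{A0} = 0.3746/5.89 = 0.0636.

0.0636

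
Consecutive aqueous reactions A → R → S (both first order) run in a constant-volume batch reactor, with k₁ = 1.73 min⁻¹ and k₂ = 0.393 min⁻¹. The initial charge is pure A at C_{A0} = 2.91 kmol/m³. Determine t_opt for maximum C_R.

1.11 min

Setting dC_R/dt = 0 gives t_opt = ln(k₂/k₁)/(k₂−k₁).
= ln(0.393/1.73)/(0.393−1.73) = ln(0.2272)/-1.337 = -1.482/-1.337 = 1.11 min.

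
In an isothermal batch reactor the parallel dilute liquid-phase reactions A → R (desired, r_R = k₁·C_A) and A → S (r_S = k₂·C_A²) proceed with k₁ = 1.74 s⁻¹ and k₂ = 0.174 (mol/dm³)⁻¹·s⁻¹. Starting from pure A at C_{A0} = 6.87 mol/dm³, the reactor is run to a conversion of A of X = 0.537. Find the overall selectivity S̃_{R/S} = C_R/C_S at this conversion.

2.02

C_A = C_{A0}(1−X) = 3.181 mol/dm³.
Along a PFR/batch, dC_R/dC_A = −r_R/(r_R+r_S) = −k₁/(k₁+k₂·C_A).
Integrating from C_{A0} to C_A: C_R = (1.74/0.174)·ln[(1.74+0.174·6.87)/(1.74+0.174·3.18)] = 10.00·ln(2.935/2.293) = 2.468 mol/dm³.
C_S = (C_{A0}−C_A)−C_R = 1.221 mol/dm³; S̃_{R/S} = 2.468/1.221 = 2.02.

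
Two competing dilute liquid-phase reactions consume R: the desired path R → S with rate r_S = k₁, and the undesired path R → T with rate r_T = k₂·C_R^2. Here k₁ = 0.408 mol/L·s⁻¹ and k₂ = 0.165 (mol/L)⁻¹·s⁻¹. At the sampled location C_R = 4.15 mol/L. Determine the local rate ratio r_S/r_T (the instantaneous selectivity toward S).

S_{S/T} = r_S/r_T = (k₁)/(k₂·C_R^2) = (k₁/k₂)·C_R^-2.
= (0.408) / (0.165×4.150^2) = 0.4080/2.842 = 0.144.
The undesired path is higher order in R, so low C_R (CSTR or dilute feed) favours S.

0.144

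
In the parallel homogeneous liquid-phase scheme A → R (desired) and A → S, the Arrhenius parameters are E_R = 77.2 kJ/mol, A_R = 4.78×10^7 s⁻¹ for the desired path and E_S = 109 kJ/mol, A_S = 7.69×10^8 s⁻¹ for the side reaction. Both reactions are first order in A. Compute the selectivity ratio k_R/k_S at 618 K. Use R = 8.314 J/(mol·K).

30.3

Since both paths have the same order in A, the concentration cancels and S_{R/S} = k_R/k_S = (A_R/A_S)·exp[(E_S−E_R)/(RT)].
(E_S−E_R)/(RT) = (109−77.2)×10³/(8.314×618) = 31800/5138 = 6.189.
k_R/k_S = (4.78×10^7/7.69×10^8)·exp(6.189) = 0.06216 × 487.4 = 30.3.
Since E_R < E_S, lowering the temperature improves selectivity toward R.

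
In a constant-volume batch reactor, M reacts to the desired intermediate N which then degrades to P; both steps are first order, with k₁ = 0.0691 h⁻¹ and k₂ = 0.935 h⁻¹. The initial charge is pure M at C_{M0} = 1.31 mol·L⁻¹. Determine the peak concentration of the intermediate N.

For a first-order series the maximum intermediate yield is C_{N,max}/C_{M0} = (k₁/k₂)^[k₂/(k₂−k₁)].
= (0.0691/0.935)^(0.935/(0.935−0.0691)) = (0.07390)^(1.080) = 0.06003.
C_{N,max} = 0.06003×1.31 = 0.0786 mol·L⁻¹.

0.0786 mol·L⁻¹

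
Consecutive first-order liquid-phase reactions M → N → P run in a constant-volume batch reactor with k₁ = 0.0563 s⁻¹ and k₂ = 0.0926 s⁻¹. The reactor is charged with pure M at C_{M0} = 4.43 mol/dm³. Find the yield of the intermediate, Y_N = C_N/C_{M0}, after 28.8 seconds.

For first-order series with pure M initially, C_N(t) = k₁C_{M0}/(k₂−k₁)·(e^(−k₁t) − e^(−k₂t)).
e^(−k₁t) = e^(−0.0563×28.8) = e^(−1.621) = 0.1976; e^(−k₂t) = e^(−2.667) = 0.06947.
C_N = 0.0563×4.43/(0.0926−0.0563) × (0.1976−0.06947) = 6.871×0.1281 = 0.8805 mol/dm³.
Y_N = C_N/C_{M0} = 0.8805/4.43 = 0.199.

0.199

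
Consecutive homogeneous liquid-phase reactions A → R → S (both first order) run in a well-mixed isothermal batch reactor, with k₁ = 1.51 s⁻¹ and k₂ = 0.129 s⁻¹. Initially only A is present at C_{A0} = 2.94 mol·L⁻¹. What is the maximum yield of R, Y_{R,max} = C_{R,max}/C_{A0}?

0.795

For a first-order series the maximum intermediate yield is C_{R,max}/C_{A0} = (k₁/k₂)^[k₂/(k₂−k₁)].
= (1.51/0.129)^(0.129/(0.129−1.51)) = (11.71)^(-0.09341) = 0.7947.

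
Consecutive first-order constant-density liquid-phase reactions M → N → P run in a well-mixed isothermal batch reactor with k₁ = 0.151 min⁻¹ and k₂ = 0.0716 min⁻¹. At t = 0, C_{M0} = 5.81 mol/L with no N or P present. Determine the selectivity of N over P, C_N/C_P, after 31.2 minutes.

0.232

Solving the coupled first-order balances gives C_N(t) = [k₁/(k₂−k₁)]·C_{M0}·(e^(−k₁t) − e^(−k₂t)).
e^(−k₁t) = e^(−0.151×31.2) = e^(−4.711) = 0.008994; e^(−k₂t) = e^(−2.234) = 0.1071.
C_N = 0.151×5.81/(0.0716−0.151) × (0.008994−0.1071) = (-11.05)×(-0.09811) = 1.084 mol/L.
C_M = C_{M0}e^(−k₁t) = 0.05226 mol/L, so C_P = C_{M0}−C_M−C_N = 4.674 mol/L; C_N/C_P = 0.232.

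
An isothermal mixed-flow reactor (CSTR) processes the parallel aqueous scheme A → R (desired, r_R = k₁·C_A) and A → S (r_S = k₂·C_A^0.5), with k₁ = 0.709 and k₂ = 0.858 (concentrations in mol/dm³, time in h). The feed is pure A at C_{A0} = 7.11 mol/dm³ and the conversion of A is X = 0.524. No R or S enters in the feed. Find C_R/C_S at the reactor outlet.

Exit C_A = C_{A0}(1−X) = 7.11×0.476 = 3.384 mol/dm³.
Rates in a CSTR are evaluated at the outlet concentration: r_R = 0.709×3.384 = 2.400, r_S = 0.858×3.384^0.5 = 1.578.
Overall selectivity = C_R/C_S = r_Rτ/(r_Sτ) = r_R/r_S = 1.52.

1.52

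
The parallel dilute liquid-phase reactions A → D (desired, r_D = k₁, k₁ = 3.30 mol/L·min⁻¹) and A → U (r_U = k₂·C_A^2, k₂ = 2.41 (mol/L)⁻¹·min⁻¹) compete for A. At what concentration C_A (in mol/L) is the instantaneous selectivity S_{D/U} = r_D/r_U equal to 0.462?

1.72 mol/L

S_{D/U} = (k₁/k₂)·C_A^-2 ⇒ C_A = (S·k₂/k₁)^(-0.5).
= (0.462×2.41/3.30)^(-0.5) = (0.3374)^(-0.5) = 1.72 mol/L.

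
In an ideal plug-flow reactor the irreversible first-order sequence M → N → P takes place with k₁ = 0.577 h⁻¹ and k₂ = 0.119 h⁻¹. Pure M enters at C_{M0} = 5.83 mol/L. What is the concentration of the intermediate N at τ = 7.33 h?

For first-order series with pure M initially, C_N(τ) = k₁C_{M0}/(k₂−k₁)·(e^(−k₁τ) − e^(−k₂τ)).
e^(−k₁τ) = e^(−0.577×7.33) = e^(−4.229) = 0.01456; e^(−k₂τ) = e^(−0.8723) = 0.4180.
C_N = 0.577×5.83/(0.119−0.577) × (0.01456−0.4180) = (-7.345)×(-0.4034) = 2.963 mol/L.

2.96 mol/L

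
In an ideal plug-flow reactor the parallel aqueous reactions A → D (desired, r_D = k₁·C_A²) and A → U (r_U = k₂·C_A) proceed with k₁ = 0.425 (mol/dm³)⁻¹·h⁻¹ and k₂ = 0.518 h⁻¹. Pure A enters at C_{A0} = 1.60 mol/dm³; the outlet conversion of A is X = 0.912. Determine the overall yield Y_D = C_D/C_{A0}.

C_A = C_{A0}(1−X) = 0.1408 mol/dm³.
Along a PFR/batch, dC_U/dC_A = −r_U/(r_D+r_U) = −k₂/(k₂+k₁·C_A).
Integrating from C_{A0} to C_A: C_U = (0.518/0.425)·ln[(0.518+0.425·1.60)/(0.518+0.425·0.141)] = 1.219·ln(1.198/0.5778) = 0.8887 mol/dm³.
Then C_D = (C_{A0}−C_A) − C_U = 1.459 − 0.8887 = 0.5705 mol/dm³.
Y_D = C_D/C_{A0} = 0.5705/1.60 = 0.357.

0.357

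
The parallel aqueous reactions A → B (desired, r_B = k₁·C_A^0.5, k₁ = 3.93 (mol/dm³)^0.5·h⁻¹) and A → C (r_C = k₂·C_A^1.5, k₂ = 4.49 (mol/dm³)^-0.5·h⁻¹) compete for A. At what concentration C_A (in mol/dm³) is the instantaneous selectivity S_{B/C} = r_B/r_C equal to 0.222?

S_{B/C} = (k₁/k₂)·C_A⁻¹ ⇒ C_A = (S·k₂/k₁)^(-1).
= (0.222×4.49/3.93)^(-1) = (0.2536)^(-1) = 3.94 mol/dm³.

3.94 mol/dm³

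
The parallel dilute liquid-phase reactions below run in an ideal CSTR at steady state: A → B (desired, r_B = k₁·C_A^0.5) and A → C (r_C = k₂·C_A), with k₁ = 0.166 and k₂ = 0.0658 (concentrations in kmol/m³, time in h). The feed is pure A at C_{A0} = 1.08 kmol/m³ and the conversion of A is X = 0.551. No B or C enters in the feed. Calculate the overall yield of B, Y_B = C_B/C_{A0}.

0.432

Exit C_A = C_{A0}(1−X) = 1.08×0.449 = 0.4849 kmol/m³.
Rates in a CSTR are evaluated at the outlet concentration: r_B = 0.166×0.4849^0.5 = 0.1156, r_C = 0.0658×0.4849 = 0.03191.
Fraction of consumed A going to B: r_B/(r_B+r_C) = 0.7837.
C_B = 0.7837·C_{A0}·X = 0.7837×1.08×0.551 = 0.466 kmol/m³; Y_B = C_B/C_{A0} = 0.432.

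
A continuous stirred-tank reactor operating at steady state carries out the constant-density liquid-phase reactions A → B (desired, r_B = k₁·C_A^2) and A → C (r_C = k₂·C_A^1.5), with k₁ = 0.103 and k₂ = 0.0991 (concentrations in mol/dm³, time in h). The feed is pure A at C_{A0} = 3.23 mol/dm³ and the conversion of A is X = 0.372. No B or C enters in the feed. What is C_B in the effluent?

Exit C_A = C_{A0}(1−X) = 3.23×0.628 = 2.028 mol/dm³.
In a CSTR the entire volume is at exit conditions, so r_B = 0.103×2.028^2 = 0.4238 and r_C = 0.0991×2.028^1.5 = 0.2863.
Fraction of consumed A going to B: r_B/(r_B+r_C) = 0.5968.
C_B = 0.5968·C_{A0}·X = 0.5968×3.23×0.372 = 0.717 mol/dm³.

0.717 mol/dm³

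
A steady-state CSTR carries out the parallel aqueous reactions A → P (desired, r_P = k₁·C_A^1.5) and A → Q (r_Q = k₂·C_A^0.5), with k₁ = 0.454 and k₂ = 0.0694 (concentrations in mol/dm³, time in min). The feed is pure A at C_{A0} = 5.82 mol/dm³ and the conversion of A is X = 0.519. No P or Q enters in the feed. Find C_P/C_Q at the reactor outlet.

Exit C_A = C_{A0}(1−X) = 5.82×0.481 = 2.799 mol/dm³.
A CSTR operates uniformly at the exit composition, giving r_P = 2.126 and r_Q = 0.1161 (each k·C_A^n at C_A = 2.799).
Overall selectivity = C_P/C_Q = r_Pτ/(r_Qτ) = r_P/r_Q = 18.3.

18.3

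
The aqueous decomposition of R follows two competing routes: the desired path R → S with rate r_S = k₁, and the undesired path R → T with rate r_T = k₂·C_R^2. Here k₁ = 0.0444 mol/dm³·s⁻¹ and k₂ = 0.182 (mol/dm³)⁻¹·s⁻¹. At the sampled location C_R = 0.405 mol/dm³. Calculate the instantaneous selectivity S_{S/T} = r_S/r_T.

1.49

S_{S/T} = r_S/r_T = (k₁)/(k₂·C_R^2) = (k₁/k₂)·C_R^-2.
= (0.0444) / (0.182×0.4050^2) = 0.04440/0.02985 = 1.49.
The undesired path is higher order in R, so low C_R (CSTR or dilute feed) favours S.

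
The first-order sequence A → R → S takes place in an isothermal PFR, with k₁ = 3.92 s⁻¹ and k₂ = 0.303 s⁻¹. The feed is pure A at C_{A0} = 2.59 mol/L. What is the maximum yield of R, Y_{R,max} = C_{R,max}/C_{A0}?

For a first-order series the maximum intermediate yield is C_{R,max}/C_{A0} = (k₁/k₂)^[k₂/(k₂−k₁)].
= (3.92/0.303)^(0.303/(0.303−3.92)) = (12.94)^(-0.08377) = 0.8070.

0.807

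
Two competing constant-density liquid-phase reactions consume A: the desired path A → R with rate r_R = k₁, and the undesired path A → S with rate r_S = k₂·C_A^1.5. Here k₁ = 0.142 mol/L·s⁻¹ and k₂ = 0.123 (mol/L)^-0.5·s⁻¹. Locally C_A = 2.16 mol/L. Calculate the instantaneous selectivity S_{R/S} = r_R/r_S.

0.364

S_{R/S} = r_R/r_S = (k₁)/(k₂·C_A^1.5) = (k₁/k₂)·C_A^-1.5.
= (0.142) / (0.123×2.160^1.5) = 0.1420/0.3905 = 0.364.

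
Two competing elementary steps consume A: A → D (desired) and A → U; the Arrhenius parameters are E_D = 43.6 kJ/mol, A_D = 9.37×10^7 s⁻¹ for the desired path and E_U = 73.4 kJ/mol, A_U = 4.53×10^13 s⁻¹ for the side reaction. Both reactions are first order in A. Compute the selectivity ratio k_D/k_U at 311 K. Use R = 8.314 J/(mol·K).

0.209

With equal orders, S_{D/U} = k_D/k_U = (A_D/A_U)·exp[(E_U−E_D)/(RT)].
(E_U−E_D)/(RT) = (73.4−43.6)×10³/(8.314×311) = 29800/2586 = 11.53.
k_D/k_U = (9.37×10^7/4.53×10^13)·exp(11.53) = 2.068×10^-6 × 1.012×10^5 = 0.209.
Since E_D < E_U, lowering the temperature improves selectivity toward D.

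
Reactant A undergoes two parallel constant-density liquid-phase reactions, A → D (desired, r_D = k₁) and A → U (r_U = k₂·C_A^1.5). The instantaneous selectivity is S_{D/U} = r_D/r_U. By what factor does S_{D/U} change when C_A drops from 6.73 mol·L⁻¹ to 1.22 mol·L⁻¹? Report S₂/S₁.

13.0

S_{D/U} = (k₁/k₂)·C_A^-1.5, so S₂/S₁ = (C_{A,2}/C_{A,1})^-1.5.
= (1.22/6.73)^(-1.5) = (0.1813)^(-1.5) = 13.0.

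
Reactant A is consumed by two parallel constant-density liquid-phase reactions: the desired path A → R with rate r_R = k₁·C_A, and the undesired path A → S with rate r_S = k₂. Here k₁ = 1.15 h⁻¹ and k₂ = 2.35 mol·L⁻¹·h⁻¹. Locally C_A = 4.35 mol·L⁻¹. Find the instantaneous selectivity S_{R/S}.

2.13

S_{R/S} = r_R/r_S = (k₁·C_A)/(k₂) = (k₁/k₂)·C_A.
= (1.15×4.350) / (2.35) = 5.002/2.350 = 2.13.
Since the desired path is higher order in A, keeping C_A high (PFR or concentrated feed) favours R.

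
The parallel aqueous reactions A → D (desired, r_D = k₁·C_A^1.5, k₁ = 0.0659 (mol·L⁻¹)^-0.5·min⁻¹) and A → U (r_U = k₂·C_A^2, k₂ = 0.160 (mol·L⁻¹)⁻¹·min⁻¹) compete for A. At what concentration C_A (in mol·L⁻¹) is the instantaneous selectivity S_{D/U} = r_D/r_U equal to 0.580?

S_{D/U} = (k₁/k₂)·C_A^-0.5 ⇒ C_A = (S·k₂/k₁)^(-2).
= (0.580×0.160/0.0659)^(-2) = (1.408)^(-2) = 0.504 mol·L⁻¹.

0.504 mol·L⁻¹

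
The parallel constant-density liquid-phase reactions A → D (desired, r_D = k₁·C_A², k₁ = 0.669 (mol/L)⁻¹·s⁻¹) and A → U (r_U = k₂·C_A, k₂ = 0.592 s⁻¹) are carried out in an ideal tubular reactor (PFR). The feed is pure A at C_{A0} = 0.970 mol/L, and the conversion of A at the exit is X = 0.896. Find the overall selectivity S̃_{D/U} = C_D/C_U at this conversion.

0.554

C_A = C_{A0}(1−X) = 0.1009 mol/L.
Along a PFR/batch, dC_U/dC_A = −r_U/(r_D+r_U) = −k₂/(k₂+k₁·C_A).
Integrating from C_{A0} to C_A: C_U = (0.592/0.669)·ln[(0.592+0.669·0.970)/(0.592+0.669·0.101)] = 0.8849·ln(1.241/0.6595) = 0.5594 mol/L.
Then C_D = (C_{A0}−C_A) − C_U = 0.8691 − 0.5594 = 0.3097 mol/L.
S̃_{D/U} = C_D/C_U = 0.3097/0.5594 = 0.554.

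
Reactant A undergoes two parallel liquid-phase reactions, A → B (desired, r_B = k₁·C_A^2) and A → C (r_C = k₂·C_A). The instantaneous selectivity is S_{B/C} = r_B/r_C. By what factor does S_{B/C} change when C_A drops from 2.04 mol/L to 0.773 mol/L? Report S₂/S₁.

S_{B/C} = (k₁/k₂)·C_A, so S₂/S₁ = (C_{A,2}/C_{A,1}).
= 0.773/2.04 = 0.379.

0.379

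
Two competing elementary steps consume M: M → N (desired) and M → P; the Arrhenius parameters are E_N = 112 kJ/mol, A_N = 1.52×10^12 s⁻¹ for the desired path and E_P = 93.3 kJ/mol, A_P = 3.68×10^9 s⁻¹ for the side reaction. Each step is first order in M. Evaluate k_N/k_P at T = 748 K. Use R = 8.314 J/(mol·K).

20.4

With equal orders, S_{N/P} = k_N/k_P = (A_N/A_P)·exp[(E_P−E_N)/(RT)].
(E_P−E_N)/(RT) = (93.3−112)×10³/(8.314×748) = -18700/6219 = -3.007.
k_N/k_P = (1.52×10^12/3.68×10^9)·exp(-3.007) = 413.0 × 0.04944 = 20.4.
Since E_N > E_P, raising the temperature improves selectivity toward N.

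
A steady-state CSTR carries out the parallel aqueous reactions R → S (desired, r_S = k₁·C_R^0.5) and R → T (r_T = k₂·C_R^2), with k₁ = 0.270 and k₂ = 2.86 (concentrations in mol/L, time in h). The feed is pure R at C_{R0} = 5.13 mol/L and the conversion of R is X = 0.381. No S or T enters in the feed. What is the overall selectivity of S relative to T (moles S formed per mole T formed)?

0.0167

Exit C_R = C_{R0}(1−X) = 5.13×0.619 = 3.175 mol/L.
A CSTR operates uniformly at the exit composition, giving r_S = 0.4811 and r_T = 28.84 (each k·C_R^n at C_R = 3.175).
Overall selectivity = C_S/C_T = r_Sτ/(r_Tτ) = r_S/r_T = 0.0167.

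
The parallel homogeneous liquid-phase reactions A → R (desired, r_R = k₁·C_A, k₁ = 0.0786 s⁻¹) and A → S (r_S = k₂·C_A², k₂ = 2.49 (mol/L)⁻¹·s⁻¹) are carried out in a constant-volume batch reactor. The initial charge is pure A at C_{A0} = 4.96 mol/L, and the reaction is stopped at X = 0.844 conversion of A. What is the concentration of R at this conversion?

C_A = C_{A0}(1−X) = 0.7738 mol/L.
Along a PFR/batch, dC_R/dC_A = −r_R/(r_R+r_S) = −k₁/(k₁+k₂·C_A).
Integrating from C_{A0} to C_A: C_R = (0.0786/2.49)·ln[(0.0786+2.49·4.96)/(0.0786+2.49·0.774)] = 0.03157·ln(12.43/2.005) = 0.05758 mol/L.

0.0576 mol/L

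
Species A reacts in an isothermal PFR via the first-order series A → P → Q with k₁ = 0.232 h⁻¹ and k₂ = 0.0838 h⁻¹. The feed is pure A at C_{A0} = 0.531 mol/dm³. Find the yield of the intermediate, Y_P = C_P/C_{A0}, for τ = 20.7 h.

The intermediate concentration in a first-order A→B→C sequence is C_P = k₁C_{A0}(e^(−k₁τ) − e^(−k₂τ))/(k₂−k₁).
e^(−k₁τ) = e^(−0.232×20.7) = e^(−4.802) = 0.008210; e^(−k₂τ) = e^(−1.735) = 0.1765.
C_P = 0.232×0.531/(0.0838−0.232) × (0.008210−0.1765) = (-0.8313)×(-0.1683) = 0.1399 mol/dm³.
Y_P = C_P/C_{A0} = 0.1399/0.531 = 0.263.

0.263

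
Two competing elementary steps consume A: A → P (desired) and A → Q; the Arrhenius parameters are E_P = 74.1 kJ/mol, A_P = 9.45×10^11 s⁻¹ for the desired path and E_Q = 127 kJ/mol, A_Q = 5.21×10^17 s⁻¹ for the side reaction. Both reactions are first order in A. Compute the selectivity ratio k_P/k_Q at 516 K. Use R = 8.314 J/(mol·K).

k_P/k_Q = (A_P/A_Q)·exp[−(E_P−E_Q)/(RT)] = (A_P/A_Q)·exp[(E_Q−E_P)/(RT)].
(E_Q−E_P)/(RT) = (127−74.1)×10³/(8.314×516) = 52900/4290 = 12.33.
k_P/k_Q = (9.45×10^11/5.21×10^17)·exp(12.33) = 1.814×10^-6 × 2.266×10^5 = 0.411.
Since E_P < E_Q, lowering the temperature improves selectivity toward P.

0.411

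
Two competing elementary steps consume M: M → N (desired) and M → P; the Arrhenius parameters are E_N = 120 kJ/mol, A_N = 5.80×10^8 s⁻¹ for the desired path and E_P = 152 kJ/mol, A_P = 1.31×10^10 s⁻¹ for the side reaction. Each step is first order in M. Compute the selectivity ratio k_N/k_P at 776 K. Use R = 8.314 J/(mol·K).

6.31

Since both paths have the same order in M, the concentration cancels and S_{N/P} = k_N/k_P = (A_N/A_P)·exp[(E_P−E_N)/(RT)].
(E_P−E_N)/(RT) = (152−120)×10³/(8.314×776) = 32000/6452 = 4.960.
k_N/k_P = (5.80×10^8/1.31×10^10)·exp(4.960) = 0.04427 × 142.6 = 6.31.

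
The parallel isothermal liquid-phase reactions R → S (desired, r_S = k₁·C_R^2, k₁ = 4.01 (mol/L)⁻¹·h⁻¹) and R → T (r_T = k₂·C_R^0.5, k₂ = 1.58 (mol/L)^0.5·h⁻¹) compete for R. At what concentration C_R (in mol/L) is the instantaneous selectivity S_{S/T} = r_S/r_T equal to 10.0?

S_{S/T} = (k₁/k₂)·C_R^1.5 ⇒ C_R = (S·k₂/k₁)^(1/1.5).
= (10.0×1.58/4.01)^(0.6667) = (3.940)^(0.6667) = 2.49 mol/L.

2.49 mol/L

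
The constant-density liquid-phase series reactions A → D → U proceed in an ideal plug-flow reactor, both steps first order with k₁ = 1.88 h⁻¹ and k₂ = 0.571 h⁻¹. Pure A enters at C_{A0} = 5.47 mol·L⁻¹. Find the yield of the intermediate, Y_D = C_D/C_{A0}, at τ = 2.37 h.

The intermediate concentration in a first-order A→B→C sequence is C_D = k₁C_{A0}(e^(−k₁τ) − e^(−k₂τ))/(k₂−k₁).
e^(−k₁τ) = e^(−1.88×2.37) = e^(−4.456) = 0.01161; e^(−k₂τ) = e^(−1.353) = 0.2584.
C_D = 1.88×5.47/(0.571−1.88) × (0.01161−0.2584) = (-7.856)×(-0.2468) = 1.939 mol·L⁻¹.
Y_D = C_D/C_{A0} = 1.939/5.47 = 0.354.

0.354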